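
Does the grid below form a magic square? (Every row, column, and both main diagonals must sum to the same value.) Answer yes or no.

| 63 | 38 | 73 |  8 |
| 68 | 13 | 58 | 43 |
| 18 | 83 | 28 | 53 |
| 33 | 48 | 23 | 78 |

Row 1: 63 + 38 + 73 + 8 = 182.
Row 2: 68 + 13 + 58 + 43 = 182.
Row 3: 18 + 83 + 28 + 53 = 182.
Row 4: 33 + 48 + 23 + 78 = 182.
Column 1: 63 + 68 + 18 + 33 = 182.
Column 2: 38 + 13 + 83 + 48 = 182.
Column 3: 73 + 58 + 28 + 23 = 182.
Column 4: 8 + 43 + 53 + 78 = 182.
Main diagonal: 63 + 13 + 28 + 78 = 182.
Anti-diagonal: 8 + 58 + 83 + 33 = 182.
All lines sum to 182.

Yes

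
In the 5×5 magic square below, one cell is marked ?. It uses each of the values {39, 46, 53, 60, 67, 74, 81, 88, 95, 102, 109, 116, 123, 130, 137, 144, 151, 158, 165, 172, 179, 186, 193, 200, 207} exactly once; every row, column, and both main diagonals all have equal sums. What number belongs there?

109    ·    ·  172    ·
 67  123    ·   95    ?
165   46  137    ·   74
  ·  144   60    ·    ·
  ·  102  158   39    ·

The 25 entries sum to 3075, so each line sums to 3075/5 = 615.
From row 3, 615 − (165 + 46 + 137 + 74) gives (3,4) = 193.
Column 2 must total 615; the given cells sum to 415, so (1,2) = 200.
From column 4, 615 − (172 + 95 + 193 + 39) gives (4,4) = 116.
Main diagonal: 109 + 123 + 137 + 116 + ? = 615, so (5,5) = 130.
Row 5 must total 615; the given cells sum to 429, so (5,1) = 186.
Using column 1: 109 + 67 + 165 + 186 + ? → (4,1) = 615 − 527 = 88.
Anti-diagonal must total 615; the given cells sum to 562, so (1,5) = 53.
From row 1, 615 − (109 + 200 + 172 + 53) gives (1,3) = 81.
Row 4 must total 615; the given cells sum to 408, so (4,5) = 207.
The remaining cell in column 3 is (2,3) = 615 − 436 = 179.
Using column 5: 53 + 74 + 207 + 130 + ? → (2,5) = 615 − 464 = 151.

151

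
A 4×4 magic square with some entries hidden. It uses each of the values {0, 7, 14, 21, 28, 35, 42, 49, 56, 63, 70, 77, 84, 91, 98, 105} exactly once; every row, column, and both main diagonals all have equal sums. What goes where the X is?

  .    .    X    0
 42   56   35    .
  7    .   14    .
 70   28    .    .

The 16 entries sum to 840, so each line sums to 840/4 = 210.
Row 2: 42 + 56 + 35 + ? = 210, so (2,4) = 77.
Using column 1: 42 + 7 + 70 + ? → (1,1) = 210 − 119 = 91.
Main diagonal must total 210; the given cells sum to 161, so (4,4) = 49.
Anti-diagonal: 0 + 35 + 70 + ? = 210, so (3,2) = 105.
Row 3 must total 210; the given cells sum to 126, so (3,4) = 84.
The remaining cell in row 4 is (4,3) = 210 − 147 = 63.
Column 2: 56 + 105 + 28 + ? = 210, so (1,2) = 21.
Using column 3: 35 + 14 + 63 + ? → (1,3) = 210 − 112 = 98.

98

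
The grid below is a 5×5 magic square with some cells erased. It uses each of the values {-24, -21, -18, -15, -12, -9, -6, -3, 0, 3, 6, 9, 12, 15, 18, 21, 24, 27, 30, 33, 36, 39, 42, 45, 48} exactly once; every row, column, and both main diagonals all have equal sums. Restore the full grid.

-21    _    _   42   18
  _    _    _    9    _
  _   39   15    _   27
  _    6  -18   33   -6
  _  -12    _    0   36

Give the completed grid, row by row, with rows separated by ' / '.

-21 30 -9 42 18 / 21 -3 48 9 -15 / 3 39 15 -24 27 / 45 6 -18 33 -6 / 12 -12 24 0 36

The 25 entries sum to 300, so each line sums to 300/5 = 60.
Using row 4: 6 + (-18) + 33 + (-6) + ? → (4,1) = 60 − 15 = 45.
Column 4 needs 60; the known cells sum to 84, so (3,4) = -24.
From column 5, 60 − (18 + 27 + (-6) + 36) gives (2,5) = -15.
Using main diagonal: -21 + 15 + 33 + 36 + ? → (2,2) = 60 − 63 = -3.
Using anti-diagonal: 18 + 9 + 15 + 6 + ? → (5,1) = 60 − 48 = 12.
The remaining cell in row 3 is (3,1) = 60 − 57 = 3.
From row 5, 60 − (12 + (-12) + 0 + 36) gives (5,3) = 24.
From column 1, 60 − (-21 + 3 + 45 + 12) gives (2,1) = 21.
The remaining cell in column 2 is (1,2) = 60 − 30 = 30.
Row 1: -21 + 30 + 42 + 18 + ? = 60, so (1,3) = -9.
The remaining cell in row 2 is (2,3) = 60 − 12 = 48.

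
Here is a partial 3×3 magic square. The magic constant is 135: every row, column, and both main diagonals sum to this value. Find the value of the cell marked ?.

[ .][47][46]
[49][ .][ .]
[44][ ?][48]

Row 1 must total 135; the given cells sum to 93, so (1,1) = 42.
Row 3 needs 135; the known cells sum to 92, so (3,2) = 43.

43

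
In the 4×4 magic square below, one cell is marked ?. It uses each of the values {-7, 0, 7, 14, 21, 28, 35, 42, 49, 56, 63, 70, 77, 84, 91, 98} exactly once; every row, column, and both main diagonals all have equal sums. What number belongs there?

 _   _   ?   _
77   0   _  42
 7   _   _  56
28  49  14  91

The 16 entries sum to 728, so each line sums to 728/4 = 182.
Row 2: 77 + 0 + 42 + ? = 182, so (2,3) = 63.
From column 1, 182 − (77 + 7 + 28) gives (1,1) = 70.
From column 4, 182 − (42 + 56 + 91) gives (1,4) = -7.
The remaining cell in main diagonal is (3,3) = 182 − 161 = 21.
Anti-diagonal must total 182; the given cells sum to 84, so (3,2) = 98.
The remaining cell in column 2 is (1,2) = 182 − 147 = 35.
From column 3, 182 − (63 + 21 + 14) gives (1,3) = 84.

84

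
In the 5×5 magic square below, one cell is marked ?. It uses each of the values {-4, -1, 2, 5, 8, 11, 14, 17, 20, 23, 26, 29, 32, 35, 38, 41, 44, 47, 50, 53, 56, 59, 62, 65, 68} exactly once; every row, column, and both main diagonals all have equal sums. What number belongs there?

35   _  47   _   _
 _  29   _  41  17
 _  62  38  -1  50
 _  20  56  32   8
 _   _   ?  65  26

14

The 25 entries sum to 800, so each line sums to 800/5 = 160.
Using row 3: 62 + 38 + (-1) + 50 + ? → (3,1) = 160 − 149 = 11.
From row 4, 160 − (20 + 56 + 32 + 8) gives (4,1) = 44.
From column 4, 160 − (41 + (-1) + 32 + 65) gives (1,4) = 23.
Column 5: 17 + 50 + 8 + 26 + ? = 160, so (1,5) = 59.
Using anti-diagonal: 59 + 41 + 38 + 20 + ? → (5,1) = 160 − 158 = 2.
From row 1, 160 − (35 + 47 + 23 + 59) gives (1,2) = -4.
From column 1, 160 − (35 + 11 + 44 + 2) gives (2,1) = 68.
Column 2 must total 160; the given cells sum to 107, so (5,2) = 53.
Using row 2: 68 + 29 + 41 + 17 + ? → (2,3) = 160 − 155 = 5.
Row 5 must total 160; the given cells sum to 146, so (5,3) = 14.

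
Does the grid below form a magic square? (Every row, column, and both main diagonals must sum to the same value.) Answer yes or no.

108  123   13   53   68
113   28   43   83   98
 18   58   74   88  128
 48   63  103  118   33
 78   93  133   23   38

No — row 2 sums to 365 but anti-diagonal sums to 366.

Row 1: 108 + 123 + 13 + 53 + 68 = 365.
Row 2: 113 + 28 + 43 + 83 + 98 = 365.
Row 3: 18 + 58 + 74 + 88 + 128 = 366.
Row 4: 48 + 63 + 103 + 118 + 33 = 365.
Row 5: 78 + 93 + 133 + 23 + 38 = 365.
Column 1: 108 + 113 + 18 + 48 + 78 = 365.
Column 2: 123 + 28 + 58 + 63 + 93 = 365.
Column 3: 13 + 43 + 74 + 103 + 133 = 366.
Column 4: 53 + 83 + 88 + 118 + 23 = 365.
Column 5: 68 + 98 + 128 + 33 + 38 = 365.
Main diagonal: 108 + 28 + 74 + 118 + 38 = 366.
Anti-diagonal: 68 + 83 + 74 + 63 + 78 = 366.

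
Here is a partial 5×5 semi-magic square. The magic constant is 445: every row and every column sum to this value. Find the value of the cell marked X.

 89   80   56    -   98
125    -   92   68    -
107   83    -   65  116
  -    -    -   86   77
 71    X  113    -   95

Using row 1: 89 + 80 + 56 + 98 + ? → (1,4) = 445 − 323 = 122.
Row 3: 107 + 83 + 65 + 116 + ? = 445, so (3,3) = 74.
From column 1, 445 − (89 + 125 + 107 + 71) gives (4,1) = 53.
Using column 3: 56 + 92 + 74 + 113 + ? → (4,3) = 445 − 335 = 110.
Using column 4: 122 + 68 + 65 + 86 + ? → (5,4) = 445 − 341 = 104.
Column 5 must total 445; the given cells sum to 386, so (2,5) = 59.
Row 2 needs 445; the known cells sum to 344, so (2,2) = 101.
Row 4 must total 445; the given cells sum to 326, so (4,2) = 119.
Row 5 must total 445; the given cells sum to 383, so (5,2) = 62.

62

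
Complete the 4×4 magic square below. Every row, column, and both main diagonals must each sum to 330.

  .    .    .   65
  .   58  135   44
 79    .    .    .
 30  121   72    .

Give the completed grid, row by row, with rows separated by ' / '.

The remaining cell in row 2 is (2,1) = 330 − 237 = 93.
From row 4, 330 − (30 + 121 + 72) gives (4,4) = 107.
From column 1, 330 − (93 + 79 + 30) gives (1,1) = 128.
The remaining cell in column 4 is (3,4) = 330 − 216 = 114.
Main diagonal: 128 + 58 + 107 + ? = 330, so (3,3) = 37.
Using anti-diagonal: 65 + 135 + 30 + ? → (3,2) = 330 − 230 = 100.
Using column 2: 58 + 100 + 121 + ? → (1,2) = 330 − 279 = 51.
Using column 3: 135 + 37 + 72 + ? → (1,3) = 330 − 244 = 86.

128 51 86 65 / 93 58 135 44 / 79 100 37 114 / 30 121 72 107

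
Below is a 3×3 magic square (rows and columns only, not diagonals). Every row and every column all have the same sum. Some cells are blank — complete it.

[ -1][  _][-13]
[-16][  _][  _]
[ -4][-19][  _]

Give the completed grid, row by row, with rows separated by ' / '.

Column 1 is already complete: -1 + -16 + -4 = -21, so that is the magic constant.
Row 1 must total -21; the given cells sum to -14, so (1,2) = -7.
Row 3: -4 + (-19) + ? = -21, so (3,3) = 2.
Column 2 must total -21; the given cells sum to -26, so (2,2) = 5.
Column 3 must total -21; the given cells sum to -11, so (2,3) = -10.

-1 -7 -13 / -16 5 -10 / -4 -19 2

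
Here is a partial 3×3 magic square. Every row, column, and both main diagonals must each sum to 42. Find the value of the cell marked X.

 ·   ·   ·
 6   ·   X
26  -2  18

22

The remaining cell in column 1 is (1,1) = 42 − 32 = 10.
Main diagonal needs 42; the known cells sum to 28, so (2,2) = 14.
Anti-diagonal must total 42; the given cells sum to 40, so (1,3) = 2.
From row 1, 42 − (10 + 2) gives (1,2) = 30.
From row 2, 42 − (6 + 14) gives (2,3) = 22.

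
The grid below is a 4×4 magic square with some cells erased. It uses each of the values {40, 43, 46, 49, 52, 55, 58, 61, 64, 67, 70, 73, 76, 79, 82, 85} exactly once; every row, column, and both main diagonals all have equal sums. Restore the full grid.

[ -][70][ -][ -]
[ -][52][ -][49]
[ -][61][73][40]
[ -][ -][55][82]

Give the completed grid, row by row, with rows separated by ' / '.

The 16 entries sum to 1000, so each line sums to 1000/4 = 250.
Row 3 must total 250; the given cells sum to 174, so (3,1) = 76.
Column 2 needs 250; the known cells sum to 183, so (4,2) = 67.
From column 4, 250 − (49 + 40 + 82) gives (1,4) = 79.
Using main diagonal: 52 + 73 + 82 + ? → (1,1) = 250 − 207 = 43.
Using row 1: 43 + 70 + 79 + ? → (1,3) = 250 − 192 = 58.
Using row 4: 67 + 55 + 82 + ? → (4,1) = 250 − 204 = 46.
Column 1 must total 250; the given cells sum to 165, so (2,1) = 85.
Column 3 must total 250; the given cells sum to 186, so (2,3) = 64.

43 70 58 79 / 85 52 64 49 / 76 61 73 40 / 46 67 55 82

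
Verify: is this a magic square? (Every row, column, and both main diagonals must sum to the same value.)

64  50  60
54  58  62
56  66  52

Row 1: 64 + 50 + 60 = 174.
Row 2: 54 + 58 + 62 = 174.
Row 3: 56 + 66 + 52 = 174.
Column 1: 64 + 54 + 56 = 174.
Column 2: 50 + 58 + 66 = 174.
Column 3: 60 + 62 + 52 = 174.
Main diagonal: 64 + 58 + 52 = 174.
Anti-diagonal: 60 + 58 + 56 = 174.
All lines sum to 174.

Yes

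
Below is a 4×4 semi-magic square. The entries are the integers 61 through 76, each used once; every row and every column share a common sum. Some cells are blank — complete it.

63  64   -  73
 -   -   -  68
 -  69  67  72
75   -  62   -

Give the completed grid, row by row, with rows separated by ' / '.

63 64 74 73 / 70 65 71 68 / 66 69 67 72 / 75 76 62 61

The entries are 61 through 76, which sum to 1096, so each line sums to 1096/4 = 274.
From row 1, 274 − (63 + 64 + 73) gives (1,3) = 74.
Row 3: 69 + 67 + 72 + ? = 274, so (3,1) = 66.
Column 1 needs 274; the known cells sum to 204, so (2,1) = 70.
Column 3 must total 274; the given cells sum to 203, so (2,3) = 71.
Column 4 needs 274; the known cells sum to 213, so (4,4) = 61.
From row 2, 274 − (70 + 71 + 68) gives (2,2) = 65.
Row 4 needs 274; the known cells sum to 198, so (4,2) = 76.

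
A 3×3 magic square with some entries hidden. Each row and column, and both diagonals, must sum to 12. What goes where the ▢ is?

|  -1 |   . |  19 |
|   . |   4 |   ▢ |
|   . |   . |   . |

Using row 1: -1 + 19 + ? → (1,2) = 12 − 18 = -6.
The remaining cell in column 2 is (3,2) = 12 − (-2) = 14.
Main diagonal needs 12; the known cells sum to 3, so (3,3) = 9.
Anti-diagonal must total 12; the given cells sum to 23, so (3,1) = -11.
Column 1 must total 12; the given cells sum to -12, so (2,1) = 24.
The remaining cell in column 3 is (2,3) = 12 − 28 = -16.

-16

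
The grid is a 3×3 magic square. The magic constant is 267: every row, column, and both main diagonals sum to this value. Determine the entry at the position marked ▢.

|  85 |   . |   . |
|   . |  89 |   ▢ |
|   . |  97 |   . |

73

The remaining cell in column 2 is (1,2) = 267 − 186 = 81.
Main diagonal needs 267; the known cells sum to 174, so (3,3) = 93.
From row 1, 267 − (85 + 81) gives (1,3) = 101.
Using row 3: 97 + 93 + ? → (3,1) = 267 − 190 = 77.
Column 1: 85 + 77 + ? = 267, so (2,1) = 105.
From column 3, 267 − (101 + 93) gives (2,3) = 73.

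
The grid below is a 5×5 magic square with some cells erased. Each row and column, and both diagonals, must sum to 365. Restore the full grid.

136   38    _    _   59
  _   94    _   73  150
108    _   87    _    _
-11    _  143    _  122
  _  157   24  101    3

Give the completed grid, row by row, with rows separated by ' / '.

136 38 115 17 59 / 52 94 -4 73 150 / 108 10 87 129 31 / -11 66 143 45 122 / 80 157 24 101 3

From row 5, 365 − (157 + 24 + 101 + 3) gives (5,1) = 80.
Column 1 must total 365; the given cells sum to 313, so (2,1) = 52.
Column 5: 59 + 150 + 122 + 3 + ? = 365, so (3,5) = 31.
Using main diagonal: 136 + 94 + 87 + 3 + ? → (4,4) = 365 − 320 = 45.
Anti-diagonal must total 365; the given cells sum to 299, so (4,2) = 66.
Row 2: 52 + 94 + 73 + 150 + ? = 365, so (2,3) = -4.
Column 2: 38 + 94 + 66 + 157 + ? = 365, so (3,2) = 10.
Column 3: -4 + 87 + 143 + 24 + ? = 365, so (1,3) = 115.
Using row 1: 136 + 38 + 115 + 59 + ? → (1,4) = 365 − 348 = 17.
Using row 3: 108 + 10 + 87 + 31 + ? → (3,4) = 365 − 236 = 129.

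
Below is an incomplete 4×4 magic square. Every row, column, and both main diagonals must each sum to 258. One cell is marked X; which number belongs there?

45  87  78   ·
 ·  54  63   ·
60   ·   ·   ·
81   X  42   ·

51

Using row 1: 45 + 87 + 78 + ? → (1,4) = 258 − 210 = 48.
Using column 1: 45 + 60 + 81 + ? → (2,1) = 258 − 186 = 72.
From column 3, 258 − (78 + 63 + 42) gives (3,3) = 75.
The remaining cell in main diagonal is (4,4) = 258 − 174 = 84.
From anti-diagonal, 258 − (48 + 63 + 81) gives (3,2) = 66.
From row 2, 258 − (72 + 54 + 63) gives (2,4) = 69.
From row 3, 258 − (60 + 66 + 75) gives (3,4) = 57.
Row 4 must total 258; the given cells sum to 207, so (4,2) = 51.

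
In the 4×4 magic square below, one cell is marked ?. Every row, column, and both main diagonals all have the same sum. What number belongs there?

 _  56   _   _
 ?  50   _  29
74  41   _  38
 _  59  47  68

Column 2 is complete and sums to 206; that is the magic constant.
Row 3: 74 + 41 + 38 + ? = 206, so (3,3) = 53.
The remaining cell in row 4 is (4,1) = 206 − 174 = 32.
From column 4, 206 − (29 + 38 + 68) gives (1,4) = 71.
Using main diagonal: 50 + 53 + 68 + ? → (1,1) = 206 − 171 = 35.
Anti-diagonal: 71 + 41 + 32 + ? = 206, so (2,3) = 62.
Row 1: 35 + 56 + 71 + ? = 206, so (1,3) = 44.
Row 2 needs 206; the known cells sum to 141, so (2,1) = 65.

65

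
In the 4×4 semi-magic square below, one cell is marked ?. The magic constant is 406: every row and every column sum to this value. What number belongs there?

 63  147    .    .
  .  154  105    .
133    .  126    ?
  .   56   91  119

98

Row 4 needs 406; the known cells sum to 266, so (4,1) = 140.
Using column 1: 63 + 133 + 140 + ? → (2,1) = 406 − 336 = 70.
Using column 2: 147 + 154 + 56 + ? → (3,2) = 406 − 357 = 49.
From column 3, 406 − (105 + 126 + 91) gives (1,3) = 84.
Row 1: 63 + 147 + 84 + ? = 406, so (1,4) = 112.
Row 2: 70 + 154 + 105 + ? = 406, so (2,4) = 77.
Row 3 must total 406; the given cells sum to 308, so (3,4) = 98.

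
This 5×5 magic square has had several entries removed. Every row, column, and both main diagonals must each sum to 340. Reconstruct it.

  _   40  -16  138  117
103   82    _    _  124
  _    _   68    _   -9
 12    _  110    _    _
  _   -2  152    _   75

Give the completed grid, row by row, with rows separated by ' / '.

Row 1 needs 340; the known cells sum to 279, so (1,1) = 61.
Column 3: -16 + 68 + 110 + 152 + ? = 340, so (2,3) = 26.
From column 5, 340 − (117 + 124 + (-9) + 75) gives (4,5) = 33.
The remaining cell in main diagonal is (4,4) = 340 − 286 = 54.
The remaining cell in row 2 is (2,4) = 340 − 335 = 5.
From row 4, 340 − (12 + 110 + 54 + 33) gives (4,2) = 131.
Column 2 needs 340; the known cells sum to 251, so (3,2) = 89.
Anti-diagonal: 117 + 5 + 68 + 131 + ? = 340, so (5,1) = 19.
Row 5: 19 + (-2) + 152 + 75 + ? = 340, so (5,4) = 96.
Column 1 must total 340; the given cells sum to 195, so (3,1) = 145.
Using column 4: 138 + 5 + 54 + 96 + ? → (3,4) = 340 − 293 = 47.

61 40 -16 138 117 / 103 82 26 5 124 / 145 89 68 47 -9 / 12 131 110 54 33 / 19 -2 152 96 75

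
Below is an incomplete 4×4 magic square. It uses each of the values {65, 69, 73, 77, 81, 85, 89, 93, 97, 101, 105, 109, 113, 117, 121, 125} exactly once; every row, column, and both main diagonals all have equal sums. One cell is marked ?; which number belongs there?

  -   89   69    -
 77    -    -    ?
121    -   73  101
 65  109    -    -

81

The 16 entries sum to 1520, so each line sums to 1520/4 = 380.
Using row 3: 121 + 73 + 101 + ? → (3,2) = 380 − 295 = 85.
The remaining cell in column 1 is (1,1) = 380 − 263 = 117.
Column 2: 89 + 85 + 109 + ? = 380, so (2,2) = 97.
Main diagonal must total 380; the given cells sum to 287, so (4,4) = 93.
Using row 1: 117 + 89 + 69 + ? → (1,4) = 380 − 275 = 105.
Row 4: 65 + 109 + 93 + ? = 380, so (4,3) = 113.
Using column 3: 69 + 73 + 113 + ? → (2,3) = 380 − 255 = 125.
From column 4, 380 − (105 + 101 + 93) gives (2,4) = 81.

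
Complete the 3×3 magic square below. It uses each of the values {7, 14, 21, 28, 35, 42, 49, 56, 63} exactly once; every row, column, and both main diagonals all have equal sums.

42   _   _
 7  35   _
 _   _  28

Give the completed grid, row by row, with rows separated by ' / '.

The 9 entries sum to 315, so each line sums to 315/3 = 105.
The remaining cell in row 2 is (2,3) = 105 − 42 = 63.
Using column 1: 42 + 7 + ? → (3,1) = 105 − 49 = 56.
Column 3: 63 + 28 + ? = 105, so (1,3) = 14.
The remaining cell in row 1 is (1,2) = 105 − 56 = 49.
Using row 3: 56 + 28 + ? → (3,2) = 105 − 84 = 21.

42 49 14 / 7 35 63 / 56 21 28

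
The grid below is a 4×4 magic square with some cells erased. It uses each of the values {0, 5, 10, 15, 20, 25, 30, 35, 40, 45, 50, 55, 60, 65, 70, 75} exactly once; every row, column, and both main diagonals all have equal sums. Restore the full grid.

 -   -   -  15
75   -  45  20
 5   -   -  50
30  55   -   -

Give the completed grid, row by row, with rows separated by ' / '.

40 25 70 15 / 75 10 45 20 / 5 60 35 50 / 30 55 0 65

The 16 entries sum to 600, so each line sums to 600/4 = 150.
Row 2: 75 + 45 + 20 + ? = 150, so (2,2) = 10.
From column 1, 150 − (75 + 5 + 30) gives (1,1) = 40.
From column 4, 150 − (15 + 20 + 50) gives (4,4) = 65.
From main diagonal, 150 − (40 + 10 + 65) gives (3,3) = 35.
The remaining cell in anti-diagonal is (3,2) = 150 − 90 = 60.
Row 4: 30 + 55 + 65 + ? = 150, so (4,3) = 0.
Column 2 needs 150; the known cells sum to 125, so (1,2) = 25.
Column 3 needs 150; the known cells sum to 80, so (1,3) = 70.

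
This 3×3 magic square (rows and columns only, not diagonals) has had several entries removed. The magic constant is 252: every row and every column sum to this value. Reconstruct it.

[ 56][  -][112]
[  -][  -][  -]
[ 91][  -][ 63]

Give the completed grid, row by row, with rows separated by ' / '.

56 84 112 / 105 70 77 / 91 98 63

From row 1, 252 − (56 + 112) gives (1,2) = 84.
Row 3: 91 + 63 + ? = 252, so (3,2) = 98.
Column 1 must total 252; the given cells sum to 147, so (2,1) = 105.
Column 2 needs 252; the known cells sum to 182, so (2,2) = 70.
Column 3 must total 252; the given cells sum to 175, so (2,3) = 77.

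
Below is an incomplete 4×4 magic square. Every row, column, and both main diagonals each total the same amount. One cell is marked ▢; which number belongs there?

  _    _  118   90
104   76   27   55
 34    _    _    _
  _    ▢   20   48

Row 2 is complete and sums to 262; that is the magic constant.
The remaining cell in column 3 is (3,3) = 262 − 165 = 97.
The remaining cell in column 4 is (3,4) = 262 − 193 = 69.
Main diagonal needs 262; the known cells sum to 221, so (1,1) = 41.
The remaining cell in row 1 is (1,2) = 262 − 249 = 13.
Row 3: 34 + 97 + 69 + ? = 262, so (3,2) = 62.
The remaining cell in column 1 is (4,1) = 262 − 179 = 83.
Column 2 must total 262; the given cells sum to 151, so (4,2) = 111.

111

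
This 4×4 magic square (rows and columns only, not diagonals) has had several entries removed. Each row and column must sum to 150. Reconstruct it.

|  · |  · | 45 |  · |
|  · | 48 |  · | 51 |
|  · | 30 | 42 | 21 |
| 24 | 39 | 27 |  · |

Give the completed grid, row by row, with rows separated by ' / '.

54 33 45 18 / 15 48 36 51 / 57 30 42 21 / 24 39 27 60

From row 3, 150 − (30 + 42 + 21) gives (3,1) = 57.
From row 4, 150 − (24 + 39 + 27) gives (4,4) = 60.
Column 2 needs 150; the known cells sum to 117, so (1,2) = 33.
The remaining cell in column 3 is (2,3) = 150 − 114 = 36.
From column 4, 150 − (51 + 21 + 60) gives (1,4) = 18.
From row 1, 150 − (33 + 45 + 18) gives (1,1) = 54.
The remaining cell in row 2 is (2,1) = 150 − 135 = 15.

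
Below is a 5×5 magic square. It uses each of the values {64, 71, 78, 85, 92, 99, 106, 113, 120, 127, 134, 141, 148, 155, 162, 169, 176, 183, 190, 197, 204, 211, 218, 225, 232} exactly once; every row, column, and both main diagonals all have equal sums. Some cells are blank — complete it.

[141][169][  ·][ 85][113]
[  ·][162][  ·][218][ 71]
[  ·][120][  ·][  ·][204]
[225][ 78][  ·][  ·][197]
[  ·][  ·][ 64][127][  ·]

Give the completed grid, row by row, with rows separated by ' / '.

The 25 entries sum to 3700, so each line sums to 3700/5 = 740.
Row 1 must total 740; the given cells sum to 508, so (1,3) = 232.
Column 2 needs 740; the known cells sum to 529, so (5,2) = 211.
Column 5 needs 740; the known cells sum to 585, so (5,5) = 155.
Row 5 needs 740; the known cells sum to 557, so (5,1) = 183.
From anti-diagonal, 740 − (113 + 218 + 78 + 183) gives (3,3) = 148.
Using main diagonal: 141 + 162 + 148 + 155 + ? → (4,4) = 740 − 606 = 134.
Using row 4: 225 + 78 + 134 + 197 + ? → (4,3) = 740 − 634 = 106.
Column 3 must total 740; the given cells sum to 550, so (2,3) = 190.
Column 4 needs 740; the known cells sum to 564, so (3,4) = 176.
From row 2, 740 − (162 + 190 + 218 + 71) gives (2,1) = 99.
Using row 3: 120 + 148 + 176 + 204 + ? → (3,1) = 740 − 648 = 92.

141 169 232 85 113 / 99 162 190 218 71 / 92 120 148 176 204 / 225 78 106 134 197 / 183 211 64 127 155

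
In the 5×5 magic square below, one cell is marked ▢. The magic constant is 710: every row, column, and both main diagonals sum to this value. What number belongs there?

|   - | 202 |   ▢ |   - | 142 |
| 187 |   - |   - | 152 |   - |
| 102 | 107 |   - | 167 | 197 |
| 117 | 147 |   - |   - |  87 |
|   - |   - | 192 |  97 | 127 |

Row 3: 102 + 107 + 167 + 197 + ? = 710, so (3,3) = 137.
The remaining cell in column 5 is (2,5) = 710 − 553 = 157.
From anti-diagonal, 710 − (142 + 152 + 137 + 147) gives (5,1) = 132.
Row 5 needs 710; the known cells sum to 548, so (5,2) = 162.
Using column 1: 187 + 102 + 117 + 132 + ? → (1,1) = 710 − 538 = 172.
The remaining cell in column 2 is (2,2) = 710 − 618 = 92.
Using main diagonal: 172 + 92 + 137 + 127 + ? → (4,4) = 710 − 528 = 182.
Using row 2: 187 + 92 + 152 + 157 + ? → (2,3) = 710 − 588 = 122.
Using row 4: 117 + 147 + 182 + 87 + ? → (4,3) = 710 − 533 = 177.
The remaining cell in column 3 is (1,3) = 710 − 628 = 82.

82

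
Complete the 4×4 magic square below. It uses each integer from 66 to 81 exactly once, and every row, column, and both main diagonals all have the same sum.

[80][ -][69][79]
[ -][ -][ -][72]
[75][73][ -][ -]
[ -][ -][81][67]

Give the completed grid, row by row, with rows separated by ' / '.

The entries are 66 through 81, which sum to 1176, so each line sums to 1176/4 = 294.
Row 1: 80 + 69 + 79 + ? = 294, so (1,2) = 66.
Column 4: 79 + 72 + 67 + ? = 294, so (3,4) = 76.
Using row 3: 75 + 73 + 76 + ? → (3,3) = 294 − 224 = 70.
Column 3 must total 294; the given cells sum to 220, so (2,3) = 74.
Main diagonal: 80 + 70 + 67 + ? = 294, so (2,2) = 77.
From anti-diagonal, 294 − (79 + 74 + 73) gives (4,1) = 68.
Row 2 needs 294; the known cells sum to 223, so (2,1) = 71.
Row 4 needs 294; the known cells sum to 216, so (4,2) = 78.

80 66 69 79 / 71 77 74 72 / 75 73 70 76 / 68 78 81 67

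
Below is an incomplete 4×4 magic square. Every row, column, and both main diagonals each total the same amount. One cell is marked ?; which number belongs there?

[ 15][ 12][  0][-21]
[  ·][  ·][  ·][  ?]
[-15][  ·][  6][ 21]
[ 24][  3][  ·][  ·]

18

Row 1 is complete and sums to 6; that is the magic constant.
Row 3 needs 6; the known cells sum to 12, so (3,2) = -6.
The remaining cell in column 1 is (2,1) = 6 − 24 = -18.
From column 2, 6 − (12 + (-6) + 3) gives (2,2) = -3.
Using main diagonal: 15 + (-3) + 6 + ? → (4,4) = 6 − 18 = -12.
Anti-diagonal must total 6; the given cells sum to -3, so (2,3) = 9.
Row 2 needs 6; the known cells sum to -12, so (2,4) = 18.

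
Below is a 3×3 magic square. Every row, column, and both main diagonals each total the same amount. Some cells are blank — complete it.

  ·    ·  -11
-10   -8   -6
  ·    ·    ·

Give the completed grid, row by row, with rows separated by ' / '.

Row 2 is already complete: -10 + -8 + -6 = -24, so that is the magic constant.
Column 3 must total -24; the given cells sum to -17, so (3,3) = -7.
Main diagonal needs -24; the known cells sum to -15, so (1,1) = -9.
The remaining cell in anti-diagonal is (3,1) = -24 − (-19) = -5.
Row 1 needs -24; the known cells sum to -20, so (1,2) = -4.
Row 3: -5 + (-7) + ? = -24, so (3,2) = -12.

-9 -4 -11 / -10 -8 -6 / -5 -12 -7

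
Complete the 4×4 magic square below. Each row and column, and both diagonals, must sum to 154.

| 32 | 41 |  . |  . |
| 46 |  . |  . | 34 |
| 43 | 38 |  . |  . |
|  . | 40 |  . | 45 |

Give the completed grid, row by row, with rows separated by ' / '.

32 41 37 44 / 46 35 39 34 / 43 38 42 31 / 33 40 36 45

Using column 1: 32 + 46 + 43 + ? → (4,1) = 154 − 121 = 33.
Using column 2: 41 + 38 + 40 + ? → (2,2) = 154 − 119 = 35.
Main diagonal must total 154; the given cells sum to 112, so (3,3) = 42.
The remaining cell in row 2 is (2,3) = 154 − 115 = 39.
From row 3, 154 − (43 + 38 + 42) gives (3,4) = 31.
Row 4: 33 + 40 + 45 + ? = 154, so (4,3) = 36.
The remaining cell in column 3 is (1,3) = 154 − 117 = 37.
From column 4, 154 − (34 + 31 + 45) gives (1,4) = 44.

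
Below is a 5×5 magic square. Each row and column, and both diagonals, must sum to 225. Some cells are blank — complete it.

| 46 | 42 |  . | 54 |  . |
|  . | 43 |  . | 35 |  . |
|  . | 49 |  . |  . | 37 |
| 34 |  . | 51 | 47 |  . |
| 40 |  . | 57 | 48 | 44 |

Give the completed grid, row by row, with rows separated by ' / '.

Row 5 needs 225; the known cells sum to 189, so (5,2) = 36.
Column 2: 42 + 43 + 49 + 36 + ? = 225, so (4,2) = 55.
Column 4 needs 225; the known cells sum to 184, so (3,4) = 41.
The remaining cell in main diagonal is (3,3) = 225 − 180 = 45.
Using anti-diagonal: 35 + 45 + 55 + 40 + ? → (1,5) = 225 − 175 = 50.
Row 1 needs 225; the known cells sum to 192, so (1,3) = 33.
Row 3 needs 225; the known cells sum to 172, so (3,1) = 53.
Row 4: 34 + 55 + 51 + 47 + ? = 225, so (4,5) = 38.
Using column 1: 46 + 53 + 34 + 40 + ? → (2,1) = 225 − 173 = 52.
Column 3: 33 + 45 + 51 + 57 + ? = 225, so (2,3) = 39.
The remaining cell in column 5 is (2,5) = 225 − 169 = 56.

46 42 33 54 50 / 52 43 39 35 56 / 53 49 45 41 37 / 34 55 51 47 38 / 40 36 57 48 44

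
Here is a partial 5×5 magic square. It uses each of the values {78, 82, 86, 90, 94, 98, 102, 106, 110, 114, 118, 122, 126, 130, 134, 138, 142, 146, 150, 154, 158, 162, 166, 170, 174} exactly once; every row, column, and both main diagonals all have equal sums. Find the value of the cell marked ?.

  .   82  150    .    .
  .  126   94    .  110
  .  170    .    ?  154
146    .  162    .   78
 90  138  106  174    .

The 25 entries sum to 3150, so each line sums to 3150/5 = 630.
The remaining cell in row 5 is (5,5) = 630 − 508 = 122.
Using column 2: 82 + 126 + 170 + 138 + ? → (4,2) = 630 − 516 = 114.
The remaining cell in column 3 is (3,3) = 630 − 512 = 118.
From column 5, 630 − (110 + 154 + 78 + 122) gives (1,5) = 166.
Anti-diagonal: 166 + 118 + 114 + 90 + ? = 630, so (2,4) = 142.
Row 2 needs 630; the known cells sum to 472, so (2,1) = 158.
From row 4, 630 − (146 + 114 + 162 + 78) gives (4,4) = 130.
Main diagonal must total 630; the given cells sum to 496, so (1,1) = 134.
Row 1 must total 630; the given cells sum to 532, so (1,4) = 98.
Column 1 must total 630; the given cells sum to 528, so (3,1) = 102.
Column 4: 98 + 142 + 130 + 174 + ? = 630, so (3,4) = 86.

86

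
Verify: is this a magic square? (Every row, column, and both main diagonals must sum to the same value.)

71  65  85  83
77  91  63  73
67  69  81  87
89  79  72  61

Row 1: 71 + 65 + 85 + 83 = 304.
Row 2: 77 + 91 + 63 + 73 = 304.
Row 3: 67 + 69 + 81 + 87 = 304.
Row 4: 89 + 79 + 72 + 61 = 301.
Column 1: 71 + 77 + 67 + 89 = 304.
Column 2: 65 + 91 + 69 + 79 = 304.
Column 3: 85 + 63 + 81 + 72 = 301.
Column 4: 83 + 73 + 87 + 61 = 304.
Main diagonal: 71 + 91 + 81 + 61 = 304.
Anti-diagonal: 83 + 63 + 69 + 89 = 304.

No — main diagonal sums to 304 but row 4 sums to 301.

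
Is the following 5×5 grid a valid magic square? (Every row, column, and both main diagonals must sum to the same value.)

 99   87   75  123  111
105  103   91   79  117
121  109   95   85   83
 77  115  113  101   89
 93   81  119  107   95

No — anti-diagonal sums to 493 but row 5 sums to 495.

Row 1: 99 + 87 + 75 + 123 + 111 = 495.
Row 2: 105 + 103 + 91 + 79 + 117 = 495.
Row 3: 121 + 109 + 95 + 85 + 83 = 493.
Row 4: 77 + 115 + 113 + 101 + 89 = 495.
Row 5: 93 + 81 + 119 + 107 + 95 = 495.
Column 1: 99 + 105 + 121 + 77 + 93 = 495.
Column 2: 87 + 103 + 109 + 115 + 81 = 495.
Column 3: 75 + 91 + 95 + 113 + 119 = 493.
Column 4: 123 + 79 + 85 + 101 + 107 = 495.
Column 5: 111 + 117 + 83 + 89 + 95 = 495.
Main diagonal: 99 + 103 + 95 + 101 + 95 = 493.
Anti-diagonal: 111 + 79 + 95 + 115 + 93 = 493.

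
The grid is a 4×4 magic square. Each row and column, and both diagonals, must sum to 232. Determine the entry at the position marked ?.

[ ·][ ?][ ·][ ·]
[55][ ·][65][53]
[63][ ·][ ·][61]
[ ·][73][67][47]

The remaining cell in row 2 is (2,2) = 232 − 173 = 59.
Row 4 needs 232; the known cells sum to 187, so (4,1) = 45.
Using column 1: 55 + 63 + 45 + ? → (1,1) = 232 − 163 = 69.
Using column 4: 53 + 61 + 47 + ? → (1,4) = 232 − 161 = 71.
The remaining cell in main diagonal is (3,3) = 232 − 175 = 57.
Anti-diagonal must total 232; the given cells sum to 181, so (3,2) = 51.
Using column 2: 59 + 51 + 73 + ? → (1,2) = 232 − 183 = 49.

49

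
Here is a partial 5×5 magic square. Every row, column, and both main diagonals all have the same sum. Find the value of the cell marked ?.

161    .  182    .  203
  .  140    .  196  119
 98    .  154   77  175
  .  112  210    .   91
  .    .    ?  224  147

126

Column 5 is complete and sums to 735; that is the magic constant.
Row 3: 98 + 154 + 77 + 175 + ? = 735, so (3,2) = 231.
The remaining cell in main diagonal is (4,4) = 735 − 602 = 133.
Using anti-diagonal: 203 + 196 + 154 + 112 + ? → (5,1) = 735 − 665 = 70.
Using row 4: 112 + 210 + 133 + 91 + ? → (4,1) = 735 − 546 = 189.
Using column 1: 161 + 98 + 189 + 70 + ? → (2,1) = 735 − 518 = 217.
The remaining cell in column 4 is (1,4) = 735 − 630 = 105.
Row 1 needs 735; the known cells sum to 651, so (1,2) = 84.
Row 2 must total 735; the given cells sum to 672, so (2,3) = 63.
Using column 2: 84 + 140 + 231 + 112 + ? → (5,2) = 735 − 567 = 168.
Column 3 needs 735; the known cells sum to 609, so (5,3) = 126.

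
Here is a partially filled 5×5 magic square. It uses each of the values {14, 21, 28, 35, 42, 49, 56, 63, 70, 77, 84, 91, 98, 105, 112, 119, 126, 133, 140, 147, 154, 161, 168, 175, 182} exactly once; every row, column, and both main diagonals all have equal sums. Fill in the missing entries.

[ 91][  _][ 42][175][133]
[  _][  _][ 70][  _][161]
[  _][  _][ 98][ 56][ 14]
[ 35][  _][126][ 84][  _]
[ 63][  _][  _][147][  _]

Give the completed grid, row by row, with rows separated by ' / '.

91 49 42 175 133 / 119 112 70 28 161 / 182 140 98 56 14 / 35 168 126 84 77 / 63 21 154 147 105

The 25 entries sum to 2450, so each line sums to 2450/5 = 490.
Row 1: 91 + 42 + 175 + 133 + ? = 490, so (1,2) = 49.
Column 3 must total 490; the given cells sum to 336, so (5,3) = 154.
From column 4, 490 − (175 + 56 + 84 + 147) gives (2,4) = 28.
Anti-diagonal must total 490; the given cells sum to 322, so (4,2) = 168.
Row 4 needs 490; the known cells sum to 413, so (4,5) = 77.
Column 5 must total 490; the given cells sum to 385, so (5,5) = 105.
The remaining cell in main diagonal is (2,2) = 490 − 378 = 112.
From row 2, 490 − (112 + 70 + 28 + 161) gives (2,1) = 119.
Row 5 needs 490; the known cells sum to 469, so (5,2) = 21.
Using column 1: 91 + 119 + 35 + 63 + ? → (3,1) = 490 − 308 = 182.
From column 2, 490 − (49 + 112 + 168 + 21) gives (3,2) = 140.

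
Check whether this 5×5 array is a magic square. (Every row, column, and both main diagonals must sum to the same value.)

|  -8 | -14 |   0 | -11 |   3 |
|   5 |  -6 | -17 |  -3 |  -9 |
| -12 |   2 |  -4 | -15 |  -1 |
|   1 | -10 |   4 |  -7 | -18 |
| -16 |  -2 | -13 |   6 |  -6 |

No — row 2 sums to -30 but column 5 sums to -31.

Row 1: -8 + (-14) + 0 + (-11) + 3 = -30.
Row 2: 5 + (-6) + (-17) + (-3) + (-9) = -30.
Row 3: -12 + 2 + (-4) + (-15) + (-1) = -30.
Row 4: 1 + (-10) + 4 + (-7) + (-18) = -30.
Row 5: -16 + (-2) + (-13) + 6 + (-6) = -31.
Column 1: -8 + 5 + (-12) + 1 + (-16) = -30.
Column 2: -14 + (-6) + 2 + (-10) + (-2) = -30.
Column 3: 0 + (-17) + (-4) + 4 + (-13) = -30.
Column 4: -11 + (-3) + (-15) + (-7) + 6 = -30.
Column 5: 3 + (-9) + (-1) + (-18) + (-6) = -31.
Main diagonal: -8 + (-6) + (-4) + (-7) + (-6) = -31.
Anti-diagonal: 3 + (-3) + (-4) + (-10) + (-16) = -30.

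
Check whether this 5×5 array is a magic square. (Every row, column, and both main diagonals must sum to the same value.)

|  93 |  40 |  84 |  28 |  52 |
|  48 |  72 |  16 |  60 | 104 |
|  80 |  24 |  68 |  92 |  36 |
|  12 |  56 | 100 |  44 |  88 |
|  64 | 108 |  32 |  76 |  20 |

Row 1: 93 + 40 + 84 + 28 + 52 = 297.
Row 2: 48 + 72 + 16 + 60 + 104 = 300.
Row 3: 80 + 24 + 68 + 92 + 36 = 300.
Row 4: 12 + 56 + 100 + 44 + 88 = 300.
Row 5: 64 + 108 + 32 + 76 + 20 = 300.
Column 1: 93 + 48 + 80 + 12 + 64 = 297.
Column 2: 40 + 72 + 24 + 56 + 108 = 300.
Column 3: 84 + 16 + 68 + 100 + 32 = 300.
Column 4: 28 + 60 + 92 + 44 + 76 = 300.
Column 5: 52 + 104 + 36 + 88 + 20 = 300.
Main diagonal: 93 + 72 + 68 + 44 + 20 = 297.
Anti-diagonal: 52 + 60 + 68 + 56 + 64 = 300.

No — anti-diagonal sums to 300 but column 1 sums to 297.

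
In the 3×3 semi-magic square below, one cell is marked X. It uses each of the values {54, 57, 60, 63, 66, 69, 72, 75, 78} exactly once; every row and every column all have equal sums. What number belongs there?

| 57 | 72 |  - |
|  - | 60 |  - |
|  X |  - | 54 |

78

The 9 entries sum to 594, so each line sums to 594/3 = 198.
Row 1 must total 198; the given cells sum to 129, so (1,3) = 69.
From column 2, 198 − (72 + 60) gives (3,2) = 66.
Column 3 needs 198; the known cells sum to 123, so (2,3) = 75.
Row 2 needs 198; the known cells sum to 135, so (2,1) = 63.
Using row 3: 66 + 54 + ? → (3,1) = 198 − 120 = 78.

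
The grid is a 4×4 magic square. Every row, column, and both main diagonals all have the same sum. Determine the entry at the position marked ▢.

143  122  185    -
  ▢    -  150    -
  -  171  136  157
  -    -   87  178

Column 3 is complete and sums to 558; that is the magic constant.
Row 1: 143 + 122 + 185 + ? = 558, so (1,4) = 108.
Using row 3: 171 + 136 + 157 + ? → (3,1) = 558 − 464 = 94.
The remaining cell in column 4 is (2,4) = 558 − 443 = 115.
The remaining cell in main diagonal is (2,2) = 558 − 457 = 101.
Anti-diagonal needs 558; the known cells sum to 429, so (4,1) = 129.
Row 2 must total 558; the given cells sum to 366, so (2,1) = 192.

192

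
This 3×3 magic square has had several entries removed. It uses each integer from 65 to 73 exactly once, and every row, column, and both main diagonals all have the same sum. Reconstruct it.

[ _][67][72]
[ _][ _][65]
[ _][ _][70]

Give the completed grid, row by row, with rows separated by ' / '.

The entries are 65 through 73, which sum to 621, so each line sums to 621/3 = 207.
The remaining cell in row 1 is (1,1) = 207 − 139 = 68.
Main diagonal needs 207; the known cells sum to 138, so (2,2) = 69.
Anti-diagonal: 72 + 69 + ? = 207, so (3,1) = 66.
Row 2 must total 207; the given cells sum to 134, so (2,1) = 73.
Row 3: 66 + 70 + ? = 207, so (3,2) = 71.

68 67 72 / 73 69 65 / 66 71 70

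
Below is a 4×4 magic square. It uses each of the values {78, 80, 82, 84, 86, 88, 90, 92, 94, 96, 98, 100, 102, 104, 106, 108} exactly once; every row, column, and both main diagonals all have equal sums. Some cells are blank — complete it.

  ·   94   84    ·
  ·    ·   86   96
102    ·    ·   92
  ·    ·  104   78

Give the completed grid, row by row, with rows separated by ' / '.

88 94 84 106 / 82 108 86 96 / 102 80 98 92 / 100 90 104 78

The 16 entries sum to 1488, so each line sums to 1488/4 = 372.
From column 3, 372 − (84 + 86 + 104) gives (3,3) = 98.
Column 4: 96 + 92 + 78 + ? = 372, so (1,4) = 106.
Using row 1: 94 + 84 + 106 + ? → (1,1) = 372 − 284 = 88.
Using row 3: 102 + 98 + 92 + ? → (3,2) = 372 − 292 = 80.
Main diagonal must total 372; the given cells sum to 264, so (2,2) = 108.
From anti-diagonal, 372 − (106 + 86 + 80) gives (4,1) = 100.
Row 2 must total 372; the given cells sum to 290, so (2,1) = 82.
Row 4: 100 + 104 + 78 + ? = 372, so (4,2) = 90.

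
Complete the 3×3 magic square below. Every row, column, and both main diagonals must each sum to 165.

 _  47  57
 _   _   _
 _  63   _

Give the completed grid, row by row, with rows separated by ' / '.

61 47 57 / 51 55 59 / 53 63 49

The remaining cell in row 1 is (1,1) = 165 − 104 = 61.
Column 2 must total 165; the given cells sum to 110, so (2,2) = 55.
Main diagonal must total 165; the given cells sum to 116, so (3,3) = 49.
Anti-diagonal needs 165; the known cells sum to 112, so (3,1) = 53.
From column 1, 165 − (61 + 53) gives (2,1) = 51.
The remaining cell in column 3 is (2,3) = 165 − 106 = 59.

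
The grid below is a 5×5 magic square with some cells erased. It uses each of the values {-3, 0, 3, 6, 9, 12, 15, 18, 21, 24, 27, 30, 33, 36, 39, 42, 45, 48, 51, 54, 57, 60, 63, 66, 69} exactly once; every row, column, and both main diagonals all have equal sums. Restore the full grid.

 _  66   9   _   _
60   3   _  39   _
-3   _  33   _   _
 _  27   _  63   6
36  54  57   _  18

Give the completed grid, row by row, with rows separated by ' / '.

48 66 9 12 30 / 60 3 21 39 42 / -3 15 33 51 69 / 24 27 45 63 6 / 36 54 57 0 18

The 25 entries sum to 825, so each line sums to 825/5 = 165.
The remaining cell in row 5 is (5,4) = 165 − 165 = 0.
Column 2 must total 165; the given cells sum to 150, so (3,2) = 15.
The remaining cell in main diagonal is (1,1) = 165 − 117 = 48.
Anti-diagonal needs 165; the known cells sum to 135, so (1,5) = 30.
From row 1, 165 − (48 + 66 + 9 + 30) gives (1,4) = 12.
Using column 1: 48 + 60 + (-3) + 36 + ? → (4,1) = 165 − 141 = 24.
From column 4, 165 − (12 + 39 + 63 + 0) gives (3,4) = 51.
From row 3, 165 − (-3 + 15 + 33 + 51) gives (3,5) = 69.
The remaining cell in row 4 is (4,3) = 165 − 120 = 45.
The remaining cell in column 3 is (2,3) = 165 − 144 = 21.
Column 5: 30 + 69 + 6 + 18 + ? = 165, so (2,5) = 42.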